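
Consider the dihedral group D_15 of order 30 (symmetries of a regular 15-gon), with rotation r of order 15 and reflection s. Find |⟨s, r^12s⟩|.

|⟨s⟩| = 2 and |⟨r^12s⟩| = 2, so |H| is a multiple of lcm(2, 2) = 2 and divides |G| = 30.
Closing under the operation: H = {e, r^3, r^6, r^9, r^12, s, r^3s, r^6s, r^9s, r^12s}, so |H| = 10.

10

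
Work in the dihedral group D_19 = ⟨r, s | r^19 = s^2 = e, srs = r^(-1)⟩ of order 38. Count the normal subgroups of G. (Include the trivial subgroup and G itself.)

3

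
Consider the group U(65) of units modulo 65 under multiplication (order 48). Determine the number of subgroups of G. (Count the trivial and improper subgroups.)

30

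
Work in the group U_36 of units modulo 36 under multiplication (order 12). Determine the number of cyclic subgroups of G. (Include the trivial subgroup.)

Group the elements of G by the cyclic subgroup they generate; each cyclic subgroup of order d accounts for φ(d) elements.
Cyclic subgroups by order — order 1: 1; order 2: 3; order 3: 1; order 6: 3.
Total: 8.

8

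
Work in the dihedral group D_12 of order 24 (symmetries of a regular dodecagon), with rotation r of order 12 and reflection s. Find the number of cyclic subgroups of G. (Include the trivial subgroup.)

A cyclic subgroup of order d is generated by each of its φ(d) elements of order d, so the cyclic subgroups of order d number (#elements of order d)/φ(d).
Cyclic subgroups by order — order 1: 1; order 2: 13; order 3: 1; order 4: 1; order 6: 1; order 12: 1.
Total: 18.

18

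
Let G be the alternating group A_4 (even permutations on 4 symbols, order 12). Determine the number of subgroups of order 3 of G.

4

|G| = 12 and 3 | 12, so subgroups of order 3 are possible by Lagrange.
The subgroups of order 3 are: {e, (1 2 3), (1 3 2)}; {e, (1 2 4), (1 4 2)}; {e, (1 3 4), (1 4 3)}; {e, (2 3 4), (2 4 3)}.
So G has 4 subgroups of order 3.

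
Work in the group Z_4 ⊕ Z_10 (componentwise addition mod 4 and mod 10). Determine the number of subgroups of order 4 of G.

|G| = 40 and 4 | 40, so subgroups of order 4 are possible by Lagrange.
The subgroups of order 4 are: {(0,0), (0,5), (2,0), (2,5)}; {(0,0), (1,0), (2,0), (3,0)}; {(0,0), (1,5), (2,0), (3,5)}.
So G has 3 subgroups of order 4.

3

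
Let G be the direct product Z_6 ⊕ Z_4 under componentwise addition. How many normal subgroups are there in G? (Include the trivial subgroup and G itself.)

16

G is abelian, so every subgroup is normal.
G has 16 subgroups in total, hence 16 normal subgroups.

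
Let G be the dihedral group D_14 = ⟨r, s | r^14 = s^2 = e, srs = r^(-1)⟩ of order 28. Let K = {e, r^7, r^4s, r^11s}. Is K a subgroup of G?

Yes

|K| = 4 divides |G| = 28, consistent with Lagrange.
K contains the identity, every element's inverse is in K, and K is closed under ·: it is a subgroup.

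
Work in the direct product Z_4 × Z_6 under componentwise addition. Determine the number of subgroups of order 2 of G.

|G| = 24 and 2 | 24, so subgroups of order 2 are possible by Lagrange.
The subgroups of order 2 are: {(0,0), (0,3)}; {(0,0), (2,0)}; {(0,0), (2,3)}.
So G has 3 subgroups of order 2.

3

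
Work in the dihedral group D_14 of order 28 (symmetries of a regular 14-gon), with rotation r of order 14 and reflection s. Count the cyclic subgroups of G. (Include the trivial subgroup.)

A cyclic subgroup of order d is generated by each of its φ(d) elements of order d, so the cyclic subgroups of order d number (#elements of order d)/φ(d).
Cyclic subgroups by order — order 1: 1; order 2: 15; order 7: 1; order 14: 1.
Total: 18.

18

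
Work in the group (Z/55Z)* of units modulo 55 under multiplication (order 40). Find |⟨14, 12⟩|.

|⟨14⟩| = 10 and |⟨12⟩| = 4, so |H| is a multiple of lcm(10, 4) = 20 and divides |G| = 40.
Closing under the operation: H = {1, 3, 4, 9, 12, 14, 16, 23, 26, 27, 31, 34, 36, 37, 38, 42, 47, 48, 49, 53}, so |H| = 20.

20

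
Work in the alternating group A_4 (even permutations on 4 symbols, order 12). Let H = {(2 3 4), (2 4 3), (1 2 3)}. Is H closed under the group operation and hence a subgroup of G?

The identity e ∉ H, so H is not a subgroup.

No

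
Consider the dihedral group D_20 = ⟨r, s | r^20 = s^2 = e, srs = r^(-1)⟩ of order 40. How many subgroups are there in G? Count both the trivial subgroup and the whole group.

|G| = 40, so by Lagrange every subgroup order divides 40. Divisors: 1, 2, 4, 5, 8, 10, 20, 40.
Subgroups by order — order 1: 1; order 2: 21; order 4: 11; order 5: 1; order 8: 5; order 10: 5; order 20: 3; order 40: 1.
Total: 1 + 21 + 11 + 1 + 5 + 5 + 3 + 1 = 48.

48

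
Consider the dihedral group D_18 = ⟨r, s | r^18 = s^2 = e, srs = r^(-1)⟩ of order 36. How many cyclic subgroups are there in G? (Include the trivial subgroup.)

24

A cyclic subgroup of order d is generated by each of its φ(d) elements of order d, so the cyclic subgroups of order d number (#elements of order d)/φ(d).
Cyclic subgroups by order — order 1: 1; order 2: 19; order 3: 1; order 6: 1; order 9: 1; order 18: 1.
Total: 24.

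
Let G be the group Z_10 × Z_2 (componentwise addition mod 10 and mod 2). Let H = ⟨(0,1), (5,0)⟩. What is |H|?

|⟨(0,1)⟩| = 2 and |⟨(5,0)⟩| = 2, so |H| is a multiple of lcm(2, 2) = 2 and divides |G| = 20.
Closing under the operation: H = {(0,0), (0,1), (5,0), (5,1)}, so |H| = 4.

4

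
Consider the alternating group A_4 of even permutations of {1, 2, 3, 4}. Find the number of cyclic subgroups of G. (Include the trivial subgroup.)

8

Each element a generates a cyclic subgroup ⟨a⟩; distinct elements may generate the same one (a cyclic group of order d has φ(d) generators).
Cyclic subgroups by order — order 1: 1; order 2: 3; order 3: 4.
Total: 8.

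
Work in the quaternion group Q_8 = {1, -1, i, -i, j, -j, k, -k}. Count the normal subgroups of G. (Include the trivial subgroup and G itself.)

6

G has 6 subgroups. Checking conjugation-invariance by order — order 1: 1/1 normal; order 2: 1/1 normal; order 4: 3/3 normal; order 8: 1/1 normal.
Total normal subgroups: 6.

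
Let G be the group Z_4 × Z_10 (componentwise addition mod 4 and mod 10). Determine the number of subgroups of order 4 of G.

3

|G| = 40 and 4 | 40, so subgroups of order 4 are possible by Lagrange.
The subgroups of order 4 are: {(0,0), (0,5), (2,0), (2,5)}; {(0,0), (1,0), (2,0), (3,0)}; {(0,0), (1,5), (2,0), (3,5)}.
So G has 3 subgroups of order 4.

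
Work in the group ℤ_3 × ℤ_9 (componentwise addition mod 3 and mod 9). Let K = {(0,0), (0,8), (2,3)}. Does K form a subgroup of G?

No

(2,3) ∈ K but its inverse (1,6) ∉ K, so K is not a subgroup.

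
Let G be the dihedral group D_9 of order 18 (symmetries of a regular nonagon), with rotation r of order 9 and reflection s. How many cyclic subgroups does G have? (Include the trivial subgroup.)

12

Group the elements of G by the cyclic subgroup they generate; each cyclic subgroup of order d accounts for φ(d) elements.
Cyclic subgroups by order — order 1: 1; order 2: 9; order 3: 1; order 9: 1.
Total: 12.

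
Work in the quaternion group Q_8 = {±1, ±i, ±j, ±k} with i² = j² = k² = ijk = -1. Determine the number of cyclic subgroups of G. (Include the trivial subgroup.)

5

Group the elements of G by the cyclic subgroup they generate; each cyclic subgroup of order d accounts for φ(d) elements.
Cyclic subgroups by order — order 1: 1; order 2: 1; order 4: 3.
Total: 5.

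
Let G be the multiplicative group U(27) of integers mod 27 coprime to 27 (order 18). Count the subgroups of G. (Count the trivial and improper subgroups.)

|G| = 18, so by Lagrange every subgroup order divides 18. Divisors: 1, 2, 3, 6, 9, 18.
Subgroups by order — order 1: 1; order 2: 1; order 3: 1; order 6: 1; order 9: 1; order 18: 1.
Total: 1 + 1 + 1 + 1 + 1 + 1 = 6.

6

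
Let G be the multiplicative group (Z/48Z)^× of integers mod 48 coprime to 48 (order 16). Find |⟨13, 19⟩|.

|⟨13⟩| = 4 and |⟨19⟩| = 4, so |H| is a multiple of lcm(4, 4) = 4 and divides |G| = 16.
Closing under the operation: H = {1, 7, 13, 19, 25, 31, 37, 43}, so |H| = 8.

8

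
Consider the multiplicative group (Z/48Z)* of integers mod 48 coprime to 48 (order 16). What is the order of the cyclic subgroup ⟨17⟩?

Compute successive powers of 17 mod 48: 17, 1; 17^2 ≡ 1 (mod 48).
So |⟨17⟩| = 2.

2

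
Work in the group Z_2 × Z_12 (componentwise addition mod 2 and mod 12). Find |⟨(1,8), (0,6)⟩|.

|⟨(1,8)⟩| = 6 and |⟨(0,6)⟩| = 2, so |H| is a multiple of lcm(6, 2) = 6 and divides |G| = 24.
Closing under the operation: H = {(0,0), (0,2), (0,4), (0,6), (0,8), (0,10), (1,0), (1,2), (1,4), (1,6), (1,8), (1,10)}, so |H| = 12.

12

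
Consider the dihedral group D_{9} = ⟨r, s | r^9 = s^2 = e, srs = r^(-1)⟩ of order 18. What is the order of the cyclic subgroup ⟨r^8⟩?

Computing powers of r^8: the smallest k with (r^8)^k = e is k = 9.

9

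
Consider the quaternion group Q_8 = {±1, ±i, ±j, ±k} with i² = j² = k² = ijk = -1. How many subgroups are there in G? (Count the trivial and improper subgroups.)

6

|G| = 8, so by Lagrange every subgroup order divides 8. Divisors: 1, 2, 4, 8.
Subgroups by order — order 1: 1; order 2: 1; order 4: 3; order 8: 1.
Total: 1 + 1 + 3 + 1 = 6.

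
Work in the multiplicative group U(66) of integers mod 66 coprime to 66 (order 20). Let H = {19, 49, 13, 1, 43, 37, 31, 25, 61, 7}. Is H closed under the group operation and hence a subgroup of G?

Yes

|H| = 10 divides |G| = 20, consistent with Lagrange.
H contains the identity, every element's inverse is in H, and H is closed under ·: it is a subgroup.
In fact H = ⟨7⟩.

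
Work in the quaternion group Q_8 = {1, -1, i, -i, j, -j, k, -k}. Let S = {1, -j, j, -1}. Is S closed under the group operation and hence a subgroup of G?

|S| = 4 divides |G| = 8, consistent with Lagrange.
S contains the identity, every element's inverse is in S, and S is closed under ·: it is a subgroup.
In fact S = ⟨j⟩.

Yes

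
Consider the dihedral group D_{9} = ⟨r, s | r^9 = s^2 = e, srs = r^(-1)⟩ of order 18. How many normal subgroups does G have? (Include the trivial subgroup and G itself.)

G has 16 subgroups. Checking conjugation-invariance by order — order 1: 1/1 normal; order 2: 0/9 normal; order 3: 1/1 normal; order 6: 0/3 normal; order 9: 1/1 normal; order 18: 1/1 normal.
Total normal subgroups: 4.

4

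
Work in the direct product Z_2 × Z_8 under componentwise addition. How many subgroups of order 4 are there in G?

3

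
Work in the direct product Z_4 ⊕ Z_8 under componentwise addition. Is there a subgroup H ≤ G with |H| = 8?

8 | 32. A subgroup of order 8 is {(0,0), (0,1), (0,2), (0,3), (0,4), (0,5), (0,6), (0,7)}.

Yes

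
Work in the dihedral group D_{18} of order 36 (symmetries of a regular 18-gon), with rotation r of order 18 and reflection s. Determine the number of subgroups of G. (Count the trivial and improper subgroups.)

|G| = 36, so by Lagrange every subgroup order divides 36. Divisors: 1, 2, 3, 4, 6, 9, 12, 18, 36.
Subgroups by order — order 1: 1; order 2: 19; order 3: 1; order 4: 9; order 6: 7; order 9: 1; order 12: 3; order 18: 3; order 36: 1.
Total: 1 + 19 + 1 + 9 + 7 + 1 + 3 + 3 + 1 = 45.

45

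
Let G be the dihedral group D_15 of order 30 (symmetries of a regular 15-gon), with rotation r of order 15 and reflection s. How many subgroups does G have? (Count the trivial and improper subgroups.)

28

|G| = 30, so by Lagrange every subgroup order divides 30. Divisors: 1, 2, 3, 5, 6, 10, 15, 30.
Subgroups by order — order 1: 1; order 2: 15; order 3: 1; order 5: 1; order 6: 5; order 10: 3; order 15: 1; order 30: 1.
Total: 1 + 15 + 1 + 1 + 5 + 3 + 1 + 1 = 28.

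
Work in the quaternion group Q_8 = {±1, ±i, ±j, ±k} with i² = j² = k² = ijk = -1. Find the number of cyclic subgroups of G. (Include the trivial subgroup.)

Group the elements of G by the cyclic subgroup they generate; each cyclic subgroup of order d accounts for φ(d) elements.
Cyclic subgroups by order — order 1: 1; order 2: 1; order 4: 3.
Total: 5.

5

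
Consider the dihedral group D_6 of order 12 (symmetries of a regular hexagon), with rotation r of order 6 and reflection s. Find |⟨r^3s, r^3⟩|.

4

|⟨r^3s⟩| = 2 and |⟨r^3⟩| = 2, so |H| is a multiple of lcm(2, 2) = 2 and divides |G| = 12.
Closing under the operation: H = {e, r^3, s, r^3s}, so |H| = 4.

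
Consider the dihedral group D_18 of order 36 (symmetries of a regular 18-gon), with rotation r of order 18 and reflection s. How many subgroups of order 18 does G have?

3

|G| = 36 and 18 | 36, so subgroups of order 18 are possible by Lagrange.
The subgroups of order 18 are: {e, r, r^2, r^3, r^4, r^5, r^6, r^7, r^8, r^9, r^10, r^11, r^12, r^13, r^14, r^15, r^16, r^17}; {e, r^2, r^4, r^6, r^8, r^10, r^12, r^14, r^16, s, r^2s, r^4s, r^6s, r^8s, r^10s, r^12s, r^14s, r^16s}; {e, r^2, r^4, r^6, r^8, r^10, r^12, r^14, r^16, rs, r^3s, r^5s, r^7s, r^9s, r^11s, r^13s, r^15s, r^17s}.
So G has 3 subgroups of order 18.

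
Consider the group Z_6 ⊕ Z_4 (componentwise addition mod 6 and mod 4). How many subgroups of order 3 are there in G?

|G| = 24 and 3 | 24, so subgroups of order 3 are possible by Lagrange.
The subgroups of order 3 are: {(0,0), (2,0), (4,0)}.
So G has 1 subgroup of order 3.

1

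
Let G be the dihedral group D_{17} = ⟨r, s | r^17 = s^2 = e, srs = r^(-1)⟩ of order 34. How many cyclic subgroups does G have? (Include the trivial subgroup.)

19

A cyclic subgroup of order d is generated by each of its φ(d) elements of order d, so the cyclic subgroups of order d number (#elements of order d)/φ(d).
Cyclic subgroups by order — order 1: 1; order 2: 17; order 17: 1.
Total: 19.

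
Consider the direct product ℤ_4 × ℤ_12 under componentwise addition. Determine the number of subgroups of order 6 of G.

|G| = 48 and 6 | 48, so subgroups of order 6 are possible by Lagrange.
The subgroups of order 6 are: {(0,0), (0,2), (0,4), (0,6), (0,8), (0,10)}; {(0,0), (0,4), (0,8), (2,0), (2,4), (2,8)}; {(0,0), (0,4), (0,8), (2,2), (2,6), (2,10)}.
So G has 3 subgroups of order 6.

3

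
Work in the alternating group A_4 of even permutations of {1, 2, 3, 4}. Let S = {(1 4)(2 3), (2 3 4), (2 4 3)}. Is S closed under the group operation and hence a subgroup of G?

No

The identity e ∉ S, so S is not a subgroup.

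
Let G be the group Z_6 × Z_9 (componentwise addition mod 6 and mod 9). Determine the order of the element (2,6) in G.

3

The order of (2,6) in Z_6 × Z_9 is lcm(ord(2) in Z_6, ord(6) in Z_9).
ord(2) = 3 and ord(6) = 3, so |⟨(2,6)⟩| = lcm(3, 3) = 3.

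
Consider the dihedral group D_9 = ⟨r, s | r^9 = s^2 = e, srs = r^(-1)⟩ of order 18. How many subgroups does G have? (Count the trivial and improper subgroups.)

16

|G| = 18, so by Lagrange every subgroup order divides 18. Divisors: 1, 2, 3, 6, 9, 18.
Subgroups by order — order 1: 1; order 2: 9; order 3: 1; order 6: 3; order 9: 1; order 18: 1.
Total: 1 + 9 + 1 + 3 + 1 + 1 = 16.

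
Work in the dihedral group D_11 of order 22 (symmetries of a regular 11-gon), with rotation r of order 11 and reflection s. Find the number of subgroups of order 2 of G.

|G| = 22 and 2 | 22, so subgroups of order 2 are possible by Lagrange.
The subgroups of order 2 are: {e, r^10s}; {e, r^2s}; {e, r^3s}; {e, r^4s}; … (11 in all).
So G has 11 subgroups of order 2.

11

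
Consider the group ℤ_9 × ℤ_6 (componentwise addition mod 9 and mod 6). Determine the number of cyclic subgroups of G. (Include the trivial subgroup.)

Each element a generates a cyclic subgroup ⟨a⟩; distinct elements may generate the same one (a cyclic group of order d has φ(d) generators).
Cyclic subgroups by order — order 1: 1; order 2: 1; order 3: 4; order 6: 4; order 9: 3; order 18: 3.
Total: 16.

16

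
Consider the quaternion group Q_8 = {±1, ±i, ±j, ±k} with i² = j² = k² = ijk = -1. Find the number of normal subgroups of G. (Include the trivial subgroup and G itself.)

6

G has 6 subgroups. Checking conjugation-invariance by order — order 1: 1/1 normal; order 2: 1/1 normal; order 4: 3/3 normal; order 8: 1/1 normal.
Total normal subgroups: 6.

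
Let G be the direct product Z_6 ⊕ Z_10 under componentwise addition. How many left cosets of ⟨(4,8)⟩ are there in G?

|⟨(4,8)⟩| = 15 and |G| = 60.
By Lagrange, [G : H] = |G|/|H| = 60/15 = 4.

4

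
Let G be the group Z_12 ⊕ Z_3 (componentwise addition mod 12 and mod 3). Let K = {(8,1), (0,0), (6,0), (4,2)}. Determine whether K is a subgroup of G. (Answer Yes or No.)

Closure fails: (6,0) + (8,1) = (2,1) ∉ K. So K is not a subgroup.

No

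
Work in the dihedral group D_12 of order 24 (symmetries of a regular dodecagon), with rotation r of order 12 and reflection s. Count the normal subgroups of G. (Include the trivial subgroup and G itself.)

9

G has 34 subgroups. Checking conjugation-invariance by order — order 1: 1/1 normal; order 2: 1/13 normal; order 3: 1/1 normal; order 4: 1/7 normal; order 6: 1/5 normal; order 8: 0/3 normal; order 12: 3/3 normal; order 24: 1/1 normal.
Total normal subgroups: 9.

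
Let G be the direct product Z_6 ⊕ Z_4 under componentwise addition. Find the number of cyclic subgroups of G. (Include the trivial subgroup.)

12

Each element a generates a cyclic subgroup ⟨a⟩; distinct elements may generate the same one (a cyclic group of order d has φ(d) generators).
Cyclic subgroups by order — order 1: 1; order 2: 3; order 3: 1; order 4: 2; order 6: 3; order 12: 2.
Total: 12.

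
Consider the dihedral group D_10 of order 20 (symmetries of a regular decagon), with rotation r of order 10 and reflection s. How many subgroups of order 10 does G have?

|G| = 20 and 10 | 20, so subgroups of order 10 are possible by Lagrange.
The subgroups of order 10 are: {e, r, r^2, r^3, r^4, r^5, r^6, r^7, r^8, r^9}; {e, r^2, r^4, r^6, r^8, s, r^2s, r^4s, r^6s, r^8s}; {e, r^2, r^4, r^6, r^8, rs, r^3s, r^5s, r^7s, r^9s}.
So G has 3 subgroups of order 10.

3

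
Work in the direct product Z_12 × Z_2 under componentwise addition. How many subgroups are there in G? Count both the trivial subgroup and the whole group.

|G| = 24, so by Lagrange every subgroup order divides 24. Divisors: 1, 2, 3, 4, 6, 8, 12, 24.
Subgroups by order — order 1: 1; order 2: 3; order 3: 1; order 4: 3; order 6: 3; order 8: 1; order 12: 3; order 24: 1.
Total: 1 + 3 + 1 + 3 + 3 + 1 + 3 + 1 = 16.

16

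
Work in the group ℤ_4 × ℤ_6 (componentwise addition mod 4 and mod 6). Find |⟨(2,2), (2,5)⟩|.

|⟨(2,2)⟩| = 6 and |⟨(2,5)⟩| = 6, so |H| is a multiple of lcm(6, 6) = 6 and divides |G| = 24.
Closing under the operation: H = {(0,0), (0,1), (0,2), (0,3), (0,4), (0,5), (2,0), (2,1), (2,2), (2,3), (2,4), (2,5)}, so |H| = 12.

12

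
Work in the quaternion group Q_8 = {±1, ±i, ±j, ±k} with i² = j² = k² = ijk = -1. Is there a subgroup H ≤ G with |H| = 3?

3 does not divide |G| = 8, so by Lagrange no subgroup of order 3 exists.

No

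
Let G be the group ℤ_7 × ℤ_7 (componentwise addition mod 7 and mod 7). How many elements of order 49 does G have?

An element (a,b) has order lcm(ord(a), ord(b)); count pairs with lcm equal to 49.
Enumerating gives 0 such elements.

0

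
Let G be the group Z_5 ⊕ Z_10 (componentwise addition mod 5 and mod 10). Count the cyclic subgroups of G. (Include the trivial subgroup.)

A cyclic subgroup of order d is generated by each of its φ(d) elements of order d, so the cyclic subgroups of order d number (#elements of order d)/φ(d).
Cyclic subgroups by order — order 1: 1; order 2: 1; order 5: 6; order 10: 6.
Total: 14.

14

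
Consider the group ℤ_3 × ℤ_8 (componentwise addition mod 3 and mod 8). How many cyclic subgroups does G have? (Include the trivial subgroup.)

Each element a generates a cyclic subgroup ⟨a⟩; distinct elements may generate the same one (a cyclic group of order d has φ(d) generators).
Cyclic subgroups by order — order 1: 1; order 2: 1; order 3: 1; order 4: 1; order 6: 1; order 8: 1; order 12: 1; order 24: 1.
Total: 8.

8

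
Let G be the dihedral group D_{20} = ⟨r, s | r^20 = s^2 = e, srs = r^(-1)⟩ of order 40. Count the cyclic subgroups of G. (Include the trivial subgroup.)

A cyclic subgroup of order d is generated by each of its φ(d) elements of order d, so the cyclic subgroups of order d number (#elements of order d)/φ(d).
Cyclic subgroups by order — order 1: 1; order 2: 21; order 4: 1; order 5: 1; order 10: 1; order 20: 1.
Total: 26.

26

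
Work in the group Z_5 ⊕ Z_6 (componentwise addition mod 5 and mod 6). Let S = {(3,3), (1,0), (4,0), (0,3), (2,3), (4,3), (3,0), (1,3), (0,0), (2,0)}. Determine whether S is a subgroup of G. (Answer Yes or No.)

Yes

|S| = 10 divides |G| = 30, consistent with Lagrange.
S contains the identity, every element's inverse is in S, and S is closed under +: it is a subgroup.
In fact S = ⟨(4,3)⟩.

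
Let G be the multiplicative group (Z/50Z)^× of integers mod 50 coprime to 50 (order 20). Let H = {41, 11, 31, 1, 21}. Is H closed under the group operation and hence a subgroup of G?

|H| = 5 divides |G| = 20, consistent with Lagrange.
H contains the identity, every element's inverse is in H, and H is closed under ·: it is a subgroup.
In fact H = ⟨21⟩.

Yes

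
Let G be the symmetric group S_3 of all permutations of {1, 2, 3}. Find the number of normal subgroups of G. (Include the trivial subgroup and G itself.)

G has 6 subgroups. Checking conjugation-invariance by order — order 1: 1/1 normal; order 2: 0/3 normal; order 3: 1/1 normal; order 6: 1/1 normal.
Total normal subgroups: 3.

3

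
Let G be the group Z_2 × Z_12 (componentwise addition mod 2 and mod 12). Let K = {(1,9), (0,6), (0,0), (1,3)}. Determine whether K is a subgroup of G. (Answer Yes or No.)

|K| = 4 divides |G| = 24, consistent with Lagrange.
K contains the identity, every element's inverse is in K, and K is closed under +: it is a subgroup.
In fact K = ⟨(1,9)⟩.

Yes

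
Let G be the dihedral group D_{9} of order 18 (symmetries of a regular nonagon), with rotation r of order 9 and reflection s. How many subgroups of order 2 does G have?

|G| = 18 and 2 | 18, so subgroups of order 2 are possible by Lagrange.
The subgroups of order 2 are: {e, r^2s}; {e, r^3s}; {e, r^4s}; {e, r^5s}; … (9 in all).
So G has 9 subgroups of order 2.

9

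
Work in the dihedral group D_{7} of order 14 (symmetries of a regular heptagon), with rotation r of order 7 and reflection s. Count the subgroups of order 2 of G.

|G| = 14 and 2 | 14, so subgroups of order 2 are possible by Lagrange.
The subgroups of order 2 are: {e, r^2s}; {e, r^3s}; {e, r^4s}; {e, r^5s}; … (7 in all).
So G has 7 subgroups of order 2.

7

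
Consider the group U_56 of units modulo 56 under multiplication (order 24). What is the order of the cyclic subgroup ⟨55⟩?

2

Compute successive powers of 55 mod 56: 55, 1; 55^2 ≡ 1 (mod 56).
So |⟨55⟩| = 2.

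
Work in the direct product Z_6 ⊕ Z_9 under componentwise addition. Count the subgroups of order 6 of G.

4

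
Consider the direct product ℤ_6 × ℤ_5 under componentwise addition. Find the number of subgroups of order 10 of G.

1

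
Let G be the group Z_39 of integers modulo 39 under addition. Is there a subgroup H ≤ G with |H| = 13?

13 | 39. A subgroup of order 13 is {0, 3, 6, 9, 12, 15, 18, 21, 24, 27, 30, 33, 36}.

Yes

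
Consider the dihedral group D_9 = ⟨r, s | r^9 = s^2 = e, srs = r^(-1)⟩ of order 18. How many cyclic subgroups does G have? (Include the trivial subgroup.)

12

A cyclic subgroup of order d is generated by each of its φ(d) elements of order d, so the cyclic subgroups of order d number (#elements of order d)/φ(d).
Cyclic subgroups by order — order 1: 1; order 2: 9; order 3: 1; order 9: 1.
Total: 12.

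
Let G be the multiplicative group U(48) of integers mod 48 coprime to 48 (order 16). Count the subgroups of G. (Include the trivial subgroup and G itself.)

|G| = 16, so by Lagrange every subgroup order divides 16. Divisors: 1, 2, 4, 8, 16.
Subgroups by order — order 1: 1; order 2: 7; order 4: 11; order 8: 7; order 16: 1.
Total: 1 + 7 + 11 + 7 + 1 = 27.

27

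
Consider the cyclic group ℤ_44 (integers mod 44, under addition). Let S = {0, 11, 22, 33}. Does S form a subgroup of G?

Yes

|S| = 4 divides |G| = 44, consistent with Lagrange.
S contains the identity, every element's inverse is in S, and S is closed under +: it is a subgroup.
In fact S = ⟨33⟩.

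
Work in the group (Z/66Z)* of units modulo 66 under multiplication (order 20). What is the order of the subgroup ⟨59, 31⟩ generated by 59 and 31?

|⟨59⟩| = 10 and |⟨31⟩| = 5, so |H| is a multiple of lcm(10, 5) = 10 and divides |G| = 20.
Closing under the operation: H = {1, 5, 23, 25, 31, 37, 47, 49, 53, 59}, so |H| = 10.

10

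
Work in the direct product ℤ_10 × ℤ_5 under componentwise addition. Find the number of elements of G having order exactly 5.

24

An element (a,b) has order lcm(ord(a), ord(b)); count pairs with lcm equal to 5.
Enumerating gives 24 such elements.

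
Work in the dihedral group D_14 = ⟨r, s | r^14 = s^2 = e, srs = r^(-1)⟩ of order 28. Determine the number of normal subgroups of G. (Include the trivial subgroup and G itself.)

7

G has 28 subgroups. Checking conjugation-invariance by order — order 1: 1/1 normal; order 2: 1/15 normal; order 4: 0/7 normal; order 7: 1/1 normal; order 14: 3/3 normal; order 28: 1/1 normal.
Total normal subgroups: 7.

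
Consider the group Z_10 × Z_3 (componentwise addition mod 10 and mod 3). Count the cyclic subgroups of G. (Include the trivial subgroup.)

A cyclic subgroup of order d is generated by each of its φ(d) elements of order d, so the cyclic subgroups of order d number (#elements of order d)/φ(d).
Cyclic subgroups by order — order 1: 1; order 2: 1; order 3: 1; order 5: 1; order 6: 1; order 10: 1; order 15: 1; order 30: 1.
Total: 8.

8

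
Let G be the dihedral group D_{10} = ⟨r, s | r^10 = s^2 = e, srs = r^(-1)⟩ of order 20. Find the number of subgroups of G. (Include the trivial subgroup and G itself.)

|G| = 20, so by Lagrange every subgroup order divides 20. Divisors: 1, 2, 4, 5, 10, 20.
Subgroups by order — order 1: 1; order 2: 11; order 4: 5; order 5: 1; order 10: 3; order 20: 1.
Total: 1 + 11 + 5 + 1 + 3 + 1 = 22.

22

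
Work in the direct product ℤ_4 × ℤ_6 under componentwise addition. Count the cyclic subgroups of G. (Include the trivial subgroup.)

A cyclic subgroup of order d is generated by each of its φ(d) elements of order d, so the cyclic subgroups of order d number (#elements of order d)/φ(d).
Cyclic subgroups by order — order 1: 1; order 2: 3; order 3: 1; order 4: 2; order 6: 3; order 12: 2.
Total: 12.

12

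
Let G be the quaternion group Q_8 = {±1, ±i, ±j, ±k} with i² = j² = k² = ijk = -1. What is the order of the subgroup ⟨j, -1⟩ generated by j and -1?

|⟨j⟩| = 4 and |⟨-1⟩| = 2, so |H| is a multiple of lcm(4, 2) = 4 and divides |G| = 8.
Closing under the operation: H = {1, -1, j, -j}, so |H| = 4.

4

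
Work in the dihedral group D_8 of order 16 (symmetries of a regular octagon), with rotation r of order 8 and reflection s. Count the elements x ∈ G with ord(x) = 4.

2

The elements of order 4 are: r^2, r^6.
That's 2.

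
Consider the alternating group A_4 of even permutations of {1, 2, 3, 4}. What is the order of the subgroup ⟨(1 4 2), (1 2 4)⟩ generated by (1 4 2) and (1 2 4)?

|⟨(1 4 2)⟩| = 3 and |⟨(1 2 4)⟩| = 3, so |H| is a multiple of lcm(3, 3) = 3 and divides |G| = 12.
Closing under the operation: H = {e, (1 2 4), (1 4 2)}, so |H| = 3.

3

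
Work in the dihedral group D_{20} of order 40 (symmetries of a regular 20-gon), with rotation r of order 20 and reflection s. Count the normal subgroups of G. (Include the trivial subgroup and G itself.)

9

G has 48 subgroups. Checking conjugation-invariance by order — order 1: 1/1 normal; order 2: 1/21 normal; order 4: 1/11 normal; order 5: 1/1 normal; order 8: 0/5 normal; order 10: 1/5 normal; order 20: 3/3 normal; order 40: 1/1 normal.
Total normal subgroups: 9.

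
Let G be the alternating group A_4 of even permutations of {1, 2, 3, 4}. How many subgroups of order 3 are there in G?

4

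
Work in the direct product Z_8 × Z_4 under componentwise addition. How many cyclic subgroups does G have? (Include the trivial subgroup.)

14

Each element a generates a cyclic subgroup ⟨a⟩; distinct elements may generate the same one (a cyclic group of order d has φ(d) generators).
Cyclic subgroups by order — order 1: 1; order 2: 3; order 4: 6; order 8: 4.
Total: 14.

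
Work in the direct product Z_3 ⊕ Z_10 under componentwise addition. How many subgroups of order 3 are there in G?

1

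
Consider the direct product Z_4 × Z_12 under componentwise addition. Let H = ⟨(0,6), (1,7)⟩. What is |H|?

|⟨(0,6)⟩| = 2 and |⟨(1,7)⟩| = 12, so |H| is a multiple of lcm(2, 12) = 12 and divides |G| = 48.
Closing under the operation: H = {(0,0), (0,2), (0,4), (0,6), (0,8), (0,10), (1,1), (1,3), (1,5), (1,7), (1,9), (1,11), (2,0), (2,2), (2,4), (2,6), (2,8), (2,10), (3,1), (3,3), (3,5), (3,7), (3,9), (3,11)}, so |H| = 24.

24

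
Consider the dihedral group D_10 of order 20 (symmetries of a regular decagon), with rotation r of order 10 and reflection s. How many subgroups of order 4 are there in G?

|G| = 20 and 4 | 20, so subgroups of order 4 are possible by Lagrange.
The subgroups of order 4 are: {e, r^5, r^2s, r^7s}; {e, r^5, r^3s, r^8s}; {e, r^5, r^4s, r^9s}; {e, r^5, s, r^5s}; … (5 in all).
So G has 5 subgroups of order 4.

5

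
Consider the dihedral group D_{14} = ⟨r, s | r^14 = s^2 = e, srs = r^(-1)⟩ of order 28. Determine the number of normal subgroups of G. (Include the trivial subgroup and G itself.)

7

G has 28 subgroups. Checking conjugation-invariance by order — order 1: 1/1 normal; order 2: 1/15 normal; order 4: 0/7 normal; order 7: 1/1 normal; order 14: 3/3 normal; order 28: 1/1 normal.
Total normal subgroups: 7.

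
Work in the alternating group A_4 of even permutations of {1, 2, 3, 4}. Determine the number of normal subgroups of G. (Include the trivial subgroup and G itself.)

G has 10 subgroups. Checking conjugation-invariance by order — order 1: 1/1 normal; order 2: 0/3 normal; order 3: 0/4 normal; order 4: 1/1 normal; order 12: 1/1 normal.
Total normal subgroups: 3.

3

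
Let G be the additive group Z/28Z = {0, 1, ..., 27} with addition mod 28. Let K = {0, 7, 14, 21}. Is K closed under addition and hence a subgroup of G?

|K| = 4 divides |G| = 28, consistent with Lagrange.
K contains the identity, every element's inverse is in K, and K is closed under +: it is a subgroup.
In fact K = ⟨21⟩.

Yes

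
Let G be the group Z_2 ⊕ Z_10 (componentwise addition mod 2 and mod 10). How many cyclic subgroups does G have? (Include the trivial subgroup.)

8

Each element a generates a cyclic subgroup ⟨a⟩; distinct elements may generate the same one (a cyclic group of order d has φ(d) generators).
Cyclic subgroups by order — order 1: 1; order 2: 3; order 5: 1; order 10: 3.
Total: 8.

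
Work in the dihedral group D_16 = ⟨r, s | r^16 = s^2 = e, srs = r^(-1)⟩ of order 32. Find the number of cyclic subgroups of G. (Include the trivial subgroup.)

A cyclic subgroup of order d is generated by each of its φ(d) elements of order d, so the cyclic subgroups of order d number (#elements of order d)/φ(d).
Cyclic subgroups by order — order 1: 1; order 2: 17; order 4: 1; order 8: 1; order 16: 1.
Total: 21.

21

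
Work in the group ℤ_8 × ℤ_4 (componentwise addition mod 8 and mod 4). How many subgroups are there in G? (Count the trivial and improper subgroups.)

22

|G| = 32, so by Lagrange every subgroup order divides 32. Divisors: 1, 2, 4, 8, 16, 32.
Subgroups by order — order 1: 1; order 2: 3; order 4: 7; order 8: 7; order 16: 3; order 32: 1.
Total: 1 + 3 + 7 + 7 + 3 + 1 = 22.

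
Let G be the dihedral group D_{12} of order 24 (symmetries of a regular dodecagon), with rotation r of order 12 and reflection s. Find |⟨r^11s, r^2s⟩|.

8

|⟨r^11s⟩| = 2 and |⟨r^2s⟩| = 2, so |H| is a multiple of lcm(2, 2) = 2 and divides |G| = 24.
Closing under the operation: H = {e, r^3, r^6, r^9, r^2s, r^5s, r^8s, r^11s}, so |H| = 8.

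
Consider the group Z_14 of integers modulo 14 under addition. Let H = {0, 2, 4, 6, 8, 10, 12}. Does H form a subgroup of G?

|H| = 7 divides |G| = 14, consistent with Lagrange.
H contains the identity, every element's inverse is in H, and H is closed under +: it is a subgroup.
In fact H = ⟨2⟩.

Yes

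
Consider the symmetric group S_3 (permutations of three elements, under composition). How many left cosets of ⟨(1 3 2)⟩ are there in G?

2

|⟨(1 3 2)⟩| = 3 and |G| = 6.
By Lagrange, [G : H] = |G|/|H| = 6/3 = 2.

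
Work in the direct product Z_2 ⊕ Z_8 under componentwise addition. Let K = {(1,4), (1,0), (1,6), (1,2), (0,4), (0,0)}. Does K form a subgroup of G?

No

|K| = 6 does not divide |G| = 16, so by Lagrange K is not a subgroup.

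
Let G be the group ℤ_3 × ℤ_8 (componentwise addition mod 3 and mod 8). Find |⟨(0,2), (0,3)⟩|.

8

|⟨(0,2)⟩| = 4 and |⟨(0,3)⟩| = 8, so |H| is a multiple of lcm(4, 8) = 8 and divides |G| = 24.
Closing under the operation: H = {(0,0), (0,1), (0,2), (0,3), (0,4), (0,5), (0,6), (0,7)}, so |H| = 8.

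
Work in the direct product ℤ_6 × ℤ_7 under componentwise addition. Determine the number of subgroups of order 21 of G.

|G| = 42 and 21 | 42, so subgroups of order 21 are possible by Lagrange.
The subgroups of order 21 are: {(0,0), (0,1), (0,2), (0,3), (0,4), (0,5), (0,6), (2,0), (2,1), (2,2), (2,3), (2,4), (2,5), (2,6), (4,0), (4,1), (4,2), (4,3), (4,4), (4,5), (4,6)}.
So G has 1 subgroup of order 21.

1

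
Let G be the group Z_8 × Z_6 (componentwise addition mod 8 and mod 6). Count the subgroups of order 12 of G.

3

|G| = 48 and 12 | 48, so subgroups of order 12 are possible by Lagrange.
The subgroups of order 12 are: {(0,0), (0,1), (0,2), (0,3), (0,4), (0,5), (4,0), (4,1), (4,2), (4,3), (4,4), (4,5)}; {(0,0), (0,2), (0,4), (2,0), (2,2), (2,4), (4,0), (4,2), (4,4), (6,0), (6,2), (6,4)}; {(0,0), (0,2), (0,4), (2,1), (2,3), (2,5), (4,0), (4,2), (4,4), (6,1), (6,3), (6,5)}.
So G has 3 subgroups of order 12.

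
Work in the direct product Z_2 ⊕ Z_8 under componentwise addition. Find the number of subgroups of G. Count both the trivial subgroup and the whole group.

|G| = 16, so by Lagrange every subgroup order divides 16. Divisors: 1, 2, 4, 8, 16.
Subgroups by order — order 1: 1; order 2: 3; order 4: 3; order 8: 3; order 16: 1.
Total: 1 + 3 + 3 + 3 + 1 = 11.

11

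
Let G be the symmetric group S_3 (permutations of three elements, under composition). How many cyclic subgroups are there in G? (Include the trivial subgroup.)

5

Group the elements of G by the cyclic subgroup they generate; each cyclic subgroup of order d accounts for φ(d) elements.
Cyclic subgroups by order — order 1: 1; order 2: 3; order 3: 1.
Total: 5.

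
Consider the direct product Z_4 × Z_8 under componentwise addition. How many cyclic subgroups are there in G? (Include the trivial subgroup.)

Group the elements of G by the cyclic subgroup they generate; each cyclic subgroup of order d accounts for φ(d) elements.
Cyclic subgroups by order — order 1: 1; order 2: 3; order 4: 6; order 8: 4.
Total: 14.

14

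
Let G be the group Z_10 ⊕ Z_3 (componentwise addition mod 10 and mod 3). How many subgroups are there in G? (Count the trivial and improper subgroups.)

8

|G| = 30, so by Lagrange every subgroup order divides 30. Divisors: 1, 2, 3, 5, 6, 10, 15, 30.
Subgroups by order — order 1: 1; order 2: 1; order 3: 1; order 5: 1; order 6: 1; order 10: 1; order 15: 1; order 30: 1.
Total: 1 + 1 + 1 + 1 + 1 + 1 + 1 + 1 = 8.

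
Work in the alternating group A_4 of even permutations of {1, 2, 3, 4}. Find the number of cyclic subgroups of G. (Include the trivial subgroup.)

8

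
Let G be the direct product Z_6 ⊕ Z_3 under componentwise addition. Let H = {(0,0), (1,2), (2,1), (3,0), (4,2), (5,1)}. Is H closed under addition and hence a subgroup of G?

Yes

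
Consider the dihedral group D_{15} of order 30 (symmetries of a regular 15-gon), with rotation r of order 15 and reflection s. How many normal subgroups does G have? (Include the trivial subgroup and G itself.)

5

G has 28 subgroups. Checking conjugation-invariance by order — order 1: 1/1 normal; order 2: 0/15 normal; order 3: 1/1 normal; order 5: 1/1 normal; order 6: 0/5 normal; order 10: 0/3 normal; order 15: 1/1 normal; order 30: 1/1 normal.
Total normal subgroups: 5.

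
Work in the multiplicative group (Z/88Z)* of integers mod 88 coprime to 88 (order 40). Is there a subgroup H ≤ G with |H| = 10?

Yes

10 | 40. A subgroup of order 10 is {1, 9, 13, 21, 25, 29, 49, 61, 81, 85}.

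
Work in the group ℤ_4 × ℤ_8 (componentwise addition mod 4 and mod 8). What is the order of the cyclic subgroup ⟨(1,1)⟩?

8

The order of (1,1) in Z_4 × Z_8 is lcm(ord(1) in Z_4, ord(1) in Z_8).
ord(1) = 4 and ord(1) = 8, so |⟨(1,1)⟩| = lcm(4, 8) = 8.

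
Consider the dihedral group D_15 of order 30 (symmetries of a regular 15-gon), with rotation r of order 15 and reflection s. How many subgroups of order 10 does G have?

|G| = 30 and 10 | 30, so subgroups of order 10 are possible by Lagrange.
The subgroups of order 10 are: {e, r^3, r^6, r^9, r^12, rs, r^4s, r^7s, r^10s, r^13s}; {e, r^3, r^6, r^9, r^12, r^2s, r^5s, r^8s, r^11s, r^14s}; {e, r^3, r^6, r^9, r^12, s, r^3s, r^6s, r^9s, r^12s}.
So G has 3 subgroups of order 10.

3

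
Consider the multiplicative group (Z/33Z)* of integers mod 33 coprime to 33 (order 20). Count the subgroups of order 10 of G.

3

|G| = 20 and 10 | 20, so subgroups of order 10 are possible by Lagrange.
The subgroups of order 10 are: {1, 4, 7, 10, 13, 16, 19, 25, 28, 31}; {1, 4, 5, 14, 16, 20, 23, 25, 26, 31}; {1, 2, 4, 8, 16, 17, 25, 29, 31, 32}.
So G has 3 subgroups of order 10.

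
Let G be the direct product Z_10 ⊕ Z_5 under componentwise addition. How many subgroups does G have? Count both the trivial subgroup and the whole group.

16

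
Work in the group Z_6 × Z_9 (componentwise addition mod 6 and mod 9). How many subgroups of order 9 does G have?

4

|G| = 54 and 9 | 54, so subgroups of order 9 are possible by Lagrange.
The subgroups of order 9 are: {(0,0), (0,1), (0,2), (0,3), (0,4), (0,5), (0,6), (0,7), (0,8)}; {(0,0), (0,3), (0,6), (2,0), (2,3), (2,6), (4,0), (4,3), (4,6)}; {(0,0), (0,3), (0,6), (2,1), (2,4), (2,7), (4,2), (4,5), (4,8)}; {(0,0), (0,3), (0,6), (2,2), (2,5), (2,8), (4,1), (4,4), (4,7)}.
So G has 4 subgroups of order 9.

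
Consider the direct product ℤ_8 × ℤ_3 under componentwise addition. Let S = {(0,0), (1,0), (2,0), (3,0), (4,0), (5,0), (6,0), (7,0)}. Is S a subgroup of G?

|S| = 8 divides |G| = 24, consistent with Lagrange.
S contains the identity, every element's inverse is in S, and S is closed under +: it is a subgroup.
In fact S = ⟨(7,0)⟩.

Yes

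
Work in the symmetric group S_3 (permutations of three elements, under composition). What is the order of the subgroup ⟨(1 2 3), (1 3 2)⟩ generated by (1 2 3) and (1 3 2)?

3

|⟨(1 2 3)⟩| = 3 and |⟨(1 3 2)⟩| = 3, so |H| is a multiple of lcm(3, 3) = 3 and divides |G| = 6.
Closing under the operation: H = {e, (1 2 3), (1 3 2)}, so |H| = 3.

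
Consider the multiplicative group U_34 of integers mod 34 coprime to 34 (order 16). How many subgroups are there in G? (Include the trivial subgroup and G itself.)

5

|G| = 16, so by Lagrange every subgroup order divides 16. Divisors: 1, 2, 4, 8, 16.
Subgroups by order — order 1: 1; order 2: 1; order 4: 1; order 8: 1; order 16: 1.
Total: 1 + 1 + 1 + 1 + 1 = 5.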